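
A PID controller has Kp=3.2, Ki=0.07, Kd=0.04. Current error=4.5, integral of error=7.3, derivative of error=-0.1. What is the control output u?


u = Kp*e + Ki*int(e) + Kd*de/dt
= 3.2*4.5 + 0.07*7.3 + 0.04*(-0.1)
= 14.4 + 0.511 + -0.004
= 14.907


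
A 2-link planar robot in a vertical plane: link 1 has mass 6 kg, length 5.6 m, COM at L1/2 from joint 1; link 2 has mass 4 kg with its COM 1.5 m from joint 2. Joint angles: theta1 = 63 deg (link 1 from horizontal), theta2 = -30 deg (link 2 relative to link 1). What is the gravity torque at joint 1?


Horizontal distance from joint 1 to link-1 COM:
  x_c1 = (L1/2)*cos(t1) = 2.8 * 0.454 = 1.2712 m
Horizontal distance from joint 1 to link-2 COM:
  x_c2 = L1*cos(t1) + Lc2*cos(t1+t2)
       = 5.6*0.454 + 1.5*0.8387 = 3.8004 m
tau1 = m1*g*x_c1 + m2*g*x_c2
     = 6*9.81*1.2712 + 4*9.81*3.8004
     = 74.8213 + 149.1258
     = 223.9471 Nm


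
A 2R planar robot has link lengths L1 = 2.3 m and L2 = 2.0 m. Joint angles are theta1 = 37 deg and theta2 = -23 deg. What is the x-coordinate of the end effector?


Convert angles to radians: theta1 = 0.6458, theta2 = -0.4014
x = L1*cos(theta1) + L2*cos(theta1+theta2)
x = 1.8369 + 1.9406
x = 3.7775


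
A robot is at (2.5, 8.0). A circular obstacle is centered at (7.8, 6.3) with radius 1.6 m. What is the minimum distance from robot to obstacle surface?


center_dist = sqrt((2.5-7.8)^2 + (8.0-6.3)^2)
= sqrt(28.09 + 2.89)
= 5.566
min_dist = center_dist - radius = 5.566 - 1.6 = 3.966 m


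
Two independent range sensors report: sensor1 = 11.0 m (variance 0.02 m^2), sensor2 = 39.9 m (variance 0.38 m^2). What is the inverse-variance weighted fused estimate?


w1 = (1/var1) / (1/var1 + 1/var2)
   = 50.0 / (50.0 + 2.6316) = 0.95
w2 = 1 - w1 = 0.05
fused = w1*s1 + w2*s2 = 10.45 + 1.995
= 12.445 m


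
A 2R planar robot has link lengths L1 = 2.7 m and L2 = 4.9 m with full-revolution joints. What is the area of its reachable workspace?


r_max = L1 + L2 = 7.6 m
r_min = |L1 - L2| = 2.2 m
Area = pi*(r_max^2 - r_min^2)
= pi*(57.76 - 4.84)
= pi * 52.92
= 166.2531 m^2


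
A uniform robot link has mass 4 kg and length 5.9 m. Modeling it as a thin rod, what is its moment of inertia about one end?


I = (1/3) * m * L^2
= (1/3) * 4 * 5.9^2
= 0.333333 * 4 * 34.81
= 46.4133 kg*m^2


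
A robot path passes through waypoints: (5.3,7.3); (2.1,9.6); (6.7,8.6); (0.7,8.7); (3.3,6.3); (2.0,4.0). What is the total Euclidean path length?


Segment lengths:
  seg1 = sqrt((-3.2)^2 + (2.3)^2) = 3.9408
  seg2 = sqrt((4.6)^2 + (-1.0)^2) = 4.7074
  seg3 = sqrt((-6.0)^2 + (0.1)^2) = 6.0008
  seg4 = sqrt((2.6)^2 + (-2.4)^2) = 3.5384
  seg5 = sqrt((-1.3)^2 + (-2.3)^2) = 2.642
Total = 20.8294


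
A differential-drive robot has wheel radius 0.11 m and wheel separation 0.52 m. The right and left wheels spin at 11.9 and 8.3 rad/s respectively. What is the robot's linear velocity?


vR = r*wR = 0.11*11.9 = 1.309 m/s
vL = r*wL = 0.11*8.3 = 0.913 m/s
v = (vR+vL)/2 = 1.111 m/s
omega = (vR-vL)/L = 0.7615 rad/s
linear velocity = 1.111 m/s


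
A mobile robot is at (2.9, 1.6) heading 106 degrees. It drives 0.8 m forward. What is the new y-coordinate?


y_new = y0 + d*sin(theta)
= 1.6 + 0.8*sin(106)
= 1.6 + 0.769
= 2.369


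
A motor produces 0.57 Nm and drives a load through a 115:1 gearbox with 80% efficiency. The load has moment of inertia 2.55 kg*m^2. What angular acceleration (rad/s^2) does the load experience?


tau_out = tau_motor * N * eta
= 0.57 * 115 * 0.8 = 52.44 Nm
alpha = tau_out / I = 52.44 / 2.55
= 20.5647 rad/s^2


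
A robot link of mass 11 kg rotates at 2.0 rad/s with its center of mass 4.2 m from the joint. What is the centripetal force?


F = m * omega^2 * r
= 11 * 2.0^2 * 4.2
= 11 * 4.0 * 4.2
= 184.8 N


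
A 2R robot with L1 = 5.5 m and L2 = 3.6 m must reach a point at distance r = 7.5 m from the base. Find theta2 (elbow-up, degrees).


cos(theta2) = (r^2 - L1^2 - L2^2) / (2*L1*L2)
cos(theta2) = (56.25 - 30.25 - 12.96) / 39.6
cos(theta2) = 0.329293
theta2 = 70.7741 degrees


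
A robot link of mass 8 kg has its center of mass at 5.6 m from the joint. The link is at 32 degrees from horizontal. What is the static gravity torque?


tau = m*g*L*cos(angle)
= 8 * 9.81 * 5.6 * cos(32 deg)
= 8 * 9.81 * 5.6 * 0.848
= 372.707 Nm


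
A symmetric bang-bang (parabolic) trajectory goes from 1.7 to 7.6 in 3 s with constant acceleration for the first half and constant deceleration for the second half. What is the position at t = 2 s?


Symmetric rest-to-rest: each phase covers (pf-p0)/2 in time T/2. 0.5*a*(T/2)^2 = (pf-p0)/2 => a = 4*(pf-p0)/T^2
a = 4*(7.6-1.7)/3^2 = 2.6222
t = 2 is in the deceleration phase (t > T/2).
p = pf - 0.5*a*(T-t)^2 = 7.6 - 0.5*2.6222*1^2
= 6.2889


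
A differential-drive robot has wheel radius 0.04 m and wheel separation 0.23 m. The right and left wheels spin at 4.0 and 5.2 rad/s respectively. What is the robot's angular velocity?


vR = r*wR = 0.04*4.0 = 0.16 m/s
vL = r*wL = 0.04*5.2 = 0.208 m/s
v = (vR+vL)/2 = 0.184 m/s
omega = (vR-vL)/L = -0.2087 rad/s
angular velocity = -0.2087 rad/s


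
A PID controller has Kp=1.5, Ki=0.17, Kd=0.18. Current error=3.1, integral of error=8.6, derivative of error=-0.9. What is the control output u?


u = Kp*e + Ki*int(e) + Kd*de/dt
= 1.5*3.1 + 0.17*8.6 + 0.18*(-0.9)
= 4.65 + 1.462 + -0.162
= 5.95


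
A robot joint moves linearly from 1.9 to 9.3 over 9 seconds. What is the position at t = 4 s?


s = t/T = 4/9 = 0.4444
p(t) = p0 + (pf-p0)*s
= 1.9 + (9.3 - 1.9) * 0.4444
= 5.1889


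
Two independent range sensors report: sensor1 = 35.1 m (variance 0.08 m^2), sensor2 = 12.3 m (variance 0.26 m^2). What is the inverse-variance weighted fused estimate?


w1 = (1/var1) / (1/var1 + 1/var2)
   = 12.5 / (12.5 + 3.8462) = 0.7647
w2 = 1 - w1 = 0.2353
fused = w1*s1 + w2*s2 = 26.8412 + 2.8941
= 29.7353 m


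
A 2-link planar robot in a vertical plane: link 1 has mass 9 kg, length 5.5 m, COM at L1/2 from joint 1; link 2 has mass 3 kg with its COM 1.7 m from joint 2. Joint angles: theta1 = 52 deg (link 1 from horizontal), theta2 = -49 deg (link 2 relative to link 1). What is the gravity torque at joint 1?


Horizontal distance from joint 1 to link-1 COM:
  x_c1 = (L1/2)*cos(t1) = 2.75 * 0.6157 = 1.6931 m
Horizontal distance from joint 1 to link-2 COM:
  x_c2 = L1*cos(t1) + Lc2*cos(t1+t2)
       = 5.5*0.6157 + 1.7*0.9986 = 5.0838 m
tau1 = m1*g*x_c1 + m2*g*x_c2
     = 9*9.81*1.6931 + 3*9.81*5.0838
     = 149.4811 + 149.6165
     = 299.0975 Nm


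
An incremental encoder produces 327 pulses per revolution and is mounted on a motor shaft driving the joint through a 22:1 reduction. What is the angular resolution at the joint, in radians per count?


counts per rev = 327
effective counts at joint = 327 * 22 = 7194
resolution = 2*pi / 7194
= 8.7339e-04 rad/count


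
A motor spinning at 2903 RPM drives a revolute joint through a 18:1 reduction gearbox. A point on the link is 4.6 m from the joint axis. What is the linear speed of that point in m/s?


omega_motor = 2903 * 2*pi/60 = 304.0014 rad/s
omega_joint = omega_motor / 18 = 16.889 rad/s
v = omega_joint * r = 16.889 * 4.6
= 77.6893 m/s


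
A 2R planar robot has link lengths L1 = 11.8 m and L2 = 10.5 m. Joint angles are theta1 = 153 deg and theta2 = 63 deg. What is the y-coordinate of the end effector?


Convert angles to radians: theta1 = 2.6704, theta2 = 1.0996
y = L1*sin(theta1) + L2*sin(theta1+theta2)
y = 5.3571 + -6.1717
y = -0.8147


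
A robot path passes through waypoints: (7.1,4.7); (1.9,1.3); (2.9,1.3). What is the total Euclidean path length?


Segment lengths:
  seg1 = sqrt((-5.2)^2 + (-3.4)^2) = 6.2129
  seg2 = sqrt((1.0)^2 + (0.0)^2) = 1.0
Total = 7.2129


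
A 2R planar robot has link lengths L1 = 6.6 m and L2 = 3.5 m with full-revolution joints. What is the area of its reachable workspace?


r_max = L1 + L2 = 10.1 m
r_min = |L1 - L2| = 3.1 m
Area = pi*(r_max^2 - r_min^2)
= pi*(102.01 - 9.61)
= pi * 92.4
= 290.2832 m^2


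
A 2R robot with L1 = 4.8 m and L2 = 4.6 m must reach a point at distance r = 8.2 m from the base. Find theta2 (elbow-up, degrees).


cos(theta2) = (r^2 - L1^2 - L2^2) / (2*L1*L2)
cos(theta2) = (67.24 - 23.04 - 21.16) / 44.16
cos(theta2) = 0.521739
theta2 = 58.551 degrees


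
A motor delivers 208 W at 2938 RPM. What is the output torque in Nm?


omega = 2938 * 2*pi/60 = 307.6666 rad/s
tau = P / omega = 208 / 307.6666
= 0.6761 Nm


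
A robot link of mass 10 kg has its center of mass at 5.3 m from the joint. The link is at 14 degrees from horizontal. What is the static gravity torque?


tau = m*g*L*cos(angle)
= 10 * 9.81 * 5.3 * cos(14 deg)
= 10 * 9.81 * 5.3 * 0.9703
= 504.4859 Nm


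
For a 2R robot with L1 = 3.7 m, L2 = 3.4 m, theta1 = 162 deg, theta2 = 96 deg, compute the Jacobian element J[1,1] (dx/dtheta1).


J[1,1] = -L1*sin(t1) - L2*sin(t1+t2)
= -3.7*sin(162) - 3.4*sin(258)
= 2.1823


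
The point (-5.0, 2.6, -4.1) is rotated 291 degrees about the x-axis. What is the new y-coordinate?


Rotation about x-axis: y' = y*cos(theta) - z*sin(theta)
= 2.6 * 0.3584 - -4.1 * -0.9336
= -2.8959


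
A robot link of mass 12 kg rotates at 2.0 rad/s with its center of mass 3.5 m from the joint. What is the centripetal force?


F = m * omega^2 * r
= 12 * 2.0^2 * 3.5
= 12 * 4.0 * 3.5
= 168.0 N


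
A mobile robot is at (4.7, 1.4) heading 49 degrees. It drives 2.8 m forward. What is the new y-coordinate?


y_new = y0 + d*sin(theta)
= 1.4 + 2.8*sin(49)
= 1.4 + 2.1132
= 3.5132


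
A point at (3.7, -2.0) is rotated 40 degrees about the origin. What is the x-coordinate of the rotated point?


x' = x*cos(theta) - y*sin(theta)
cos(40 deg) = 0.766, sin(40 deg) = 0.6428
x' = 3.7 * 0.766 - -2.0 * 0.6428
= 2.8344 - -1.2856
= 4.1199


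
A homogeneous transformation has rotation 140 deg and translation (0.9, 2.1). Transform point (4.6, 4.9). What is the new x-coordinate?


x' = cos(theta)*px - sin(theta)*py + tx
= -0.766*4.6 - 0.6428*4.9 + 0.9
= -5.7735


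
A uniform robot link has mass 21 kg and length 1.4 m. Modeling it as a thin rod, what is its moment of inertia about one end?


I = (1/3) * m * L^2
= (1/3) * 21 * 1.4^2
= 0.333333 * 21 * 1.96
= 13.72 kg*m^2


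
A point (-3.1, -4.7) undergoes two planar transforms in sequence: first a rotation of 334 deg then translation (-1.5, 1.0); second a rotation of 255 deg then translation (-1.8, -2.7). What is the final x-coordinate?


After transform 1:
x1 = cos(334)*-3.1 - sin(334)*-4.7 + -1.5 = -6.3466
y1 = sin(334)*-3.1 + cos(334)*-4.7 + 1.0 = -1.8654
After transform 2:
x2 = cos(255)*-6.3466 - sin(255)*-1.8654 + -1.8
= -1.9592


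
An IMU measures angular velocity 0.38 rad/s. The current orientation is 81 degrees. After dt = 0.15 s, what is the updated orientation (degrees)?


delta_theta = w * dt = 0.38 * 0.15 = 0.057 rad
= 3.2659 deg
theta_new = 81 + 3.2659 = 84.2659 deg


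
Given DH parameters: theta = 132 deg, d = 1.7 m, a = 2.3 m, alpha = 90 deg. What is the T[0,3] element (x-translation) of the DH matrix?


T[0,3] = a * cos(theta)
= 2.3 * cos(132 deg)
= 2.3 * -0.6691
= -1.539


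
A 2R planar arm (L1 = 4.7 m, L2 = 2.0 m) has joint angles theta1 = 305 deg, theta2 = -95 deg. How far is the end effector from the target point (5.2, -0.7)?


End effector via forward kinematics:
x = L1*cos(t1) + L2*cos(t1+t2) = 0.9638
y = L1*sin(t1) + L2*sin(t1+t2) = -4.85
Distance to target:
d = sqrt((5.2 - 0.9638)^2 + (-0.7 - -4.85)^2)
= sqrt(17.9457 + 17.2226)
= 5.9303 m


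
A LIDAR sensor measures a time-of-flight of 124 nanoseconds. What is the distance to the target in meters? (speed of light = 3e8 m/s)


tof = 124 ns = 1.24e-07 s
dist = c * tof / 2
= 3e8 * 1.24e-07 / 2
= 18.6 m


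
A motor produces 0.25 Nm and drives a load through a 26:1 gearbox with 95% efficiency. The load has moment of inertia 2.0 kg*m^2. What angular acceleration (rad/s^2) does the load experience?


tau_out = tau_motor * N * eta
= 0.25 * 26 * 0.95 = 6.175 Nm
alpha = tau_out / I = 6.175 / 2.0
= 3.0875 rad/s^2


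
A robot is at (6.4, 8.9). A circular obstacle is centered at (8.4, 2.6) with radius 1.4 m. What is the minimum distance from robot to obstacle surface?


center_dist = sqrt((6.4-8.4)^2 + (8.9-2.6)^2)
= sqrt(4.0 + 39.69)
= 6.6098
min_dist = center_dist - radius = 6.6098 - 1.4 = 5.2098 m


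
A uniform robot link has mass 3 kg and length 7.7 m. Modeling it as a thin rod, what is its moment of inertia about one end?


I = (1/3) * m * L^2
= (1/3) * 3 * 7.7^2
= 0.333333 * 3 * 59.29
= 59.29 kg*m^2


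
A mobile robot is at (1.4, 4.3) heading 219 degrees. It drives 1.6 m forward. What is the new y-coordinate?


y_new = y0 + d*sin(theta)
= 4.3 + 1.6*sin(219)
= 4.3 + -1.0069
= 3.2931


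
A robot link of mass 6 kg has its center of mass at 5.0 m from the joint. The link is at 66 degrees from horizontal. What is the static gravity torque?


tau = m*g*L*cos(angle)
= 6 * 9.81 * 5.0 * cos(66 deg)
= 6 * 9.81 * 5.0 * 0.4067
= 119.7026 Nm


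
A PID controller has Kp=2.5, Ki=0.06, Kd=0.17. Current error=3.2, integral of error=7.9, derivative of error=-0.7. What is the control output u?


u = Kp*e + Ki*int(e) + Kd*de/dt
= 2.5*3.2 + 0.06*7.9 + 0.17*(-0.7)
= 8.0 + 0.474 + -0.119
= 8.355


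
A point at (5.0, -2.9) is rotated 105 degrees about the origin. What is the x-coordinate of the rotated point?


x' = x*cos(theta) - y*sin(theta)
cos(105 deg) = -0.2588, sin(105 deg) = 0.9659
x' = 5.0 * -0.2588 - -2.9 * 0.9659
= -1.2941 - -2.8012
= 1.5071


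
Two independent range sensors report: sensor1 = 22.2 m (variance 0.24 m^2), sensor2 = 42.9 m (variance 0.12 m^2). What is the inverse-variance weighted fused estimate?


w1 = (1/var1) / (1/var1 + 1/var2)
   = 4.1667 / (4.1667 + 8.3333) = 0.3333
w2 = 1 - w1 = 0.6667
fused = w1*s1 + w2*s2 = 7.4 + 28.6
= 36.0 m


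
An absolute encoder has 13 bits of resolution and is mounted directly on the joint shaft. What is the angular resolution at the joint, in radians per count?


counts = 2^13 = 8192
resolution = 2*pi / 8192
= 7.6699e-04 rad/count


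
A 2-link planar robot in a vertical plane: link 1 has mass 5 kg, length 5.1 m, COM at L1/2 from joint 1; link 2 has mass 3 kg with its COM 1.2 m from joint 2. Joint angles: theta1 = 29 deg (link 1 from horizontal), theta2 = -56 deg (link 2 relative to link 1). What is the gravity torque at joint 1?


Horizontal distance from joint 1 to link-1 COM:
  x_c1 = (L1/2)*cos(t1) = 2.55 * 0.8746 = 2.2303 m
Horizontal distance from joint 1 to link-2 COM:
  x_c2 = L1*cos(t1) + Lc2*cos(t1+t2)
       = 5.1*0.8746 + 1.2*0.891 = 5.5298 m
tau1 = m1*g*x_c1 + m2*g*x_c2
     = 5*9.81*2.2303 + 3*9.81*5.5298
     = 109.3952 + 162.7411
     = 272.1363 Nm


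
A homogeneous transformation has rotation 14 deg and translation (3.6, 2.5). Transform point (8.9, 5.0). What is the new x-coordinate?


x' = cos(theta)*px - sin(theta)*py + tx
= 0.9703*8.9 - 0.2419*5.0 + 3.6
= 11.026


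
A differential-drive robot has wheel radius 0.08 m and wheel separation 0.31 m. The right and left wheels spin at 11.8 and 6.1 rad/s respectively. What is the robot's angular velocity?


vR = r*wR = 0.08*11.8 = 0.944 m/s
vL = r*wL = 0.08*6.1 = 0.488 m/s
v = (vR+vL)/2 = 0.716 m/s
omega = (vR-vL)/L = 1.471 rad/s
angular velocity = 1.471 rad/s


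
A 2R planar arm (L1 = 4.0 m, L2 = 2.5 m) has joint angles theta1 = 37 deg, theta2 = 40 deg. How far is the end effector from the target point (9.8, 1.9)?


End effector via forward kinematics:
x = L1*cos(t1) + L2*cos(t1+t2) = 3.7569
y = L1*sin(t1) + L2*sin(t1+t2) = 4.8432
Distance to target:
d = sqrt((9.8 - 3.7569)^2 + (1.9 - 4.8432)^2)
= sqrt(36.5188 + 8.6623)
= 6.7217 m


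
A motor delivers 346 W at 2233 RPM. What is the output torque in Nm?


omega = 2233 * 2*pi/60 = 233.8392 rad/s
tau = P / omega = 346 / 233.8392
= 1.4796 Nm


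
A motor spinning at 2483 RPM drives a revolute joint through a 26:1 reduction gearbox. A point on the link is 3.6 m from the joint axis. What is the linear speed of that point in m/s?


omega_motor = 2483 * 2*pi/60 = 260.0192 rad/s
omega_joint = omega_motor / 26 = 10.0007 rad/s
v = omega_joint * r = 10.0007 * 3.6
= 36.0027 m/s


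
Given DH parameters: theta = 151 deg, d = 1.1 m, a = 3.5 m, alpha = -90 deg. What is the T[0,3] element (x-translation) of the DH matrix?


T[0,3] = a * cos(theta)
= 3.5 * cos(151 deg)
= 3.5 * -0.8746
= -3.0612


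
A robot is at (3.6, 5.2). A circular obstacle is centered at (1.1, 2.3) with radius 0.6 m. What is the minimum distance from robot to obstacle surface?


center_dist = sqrt((3.6-1.1)^2 + (5.2-2.3)^2)
= sqrt(6.25 + 8.41)
= 3.8288
min_dist = center_dist - radius = 3.8288 - 0.6 = 3.2288 m


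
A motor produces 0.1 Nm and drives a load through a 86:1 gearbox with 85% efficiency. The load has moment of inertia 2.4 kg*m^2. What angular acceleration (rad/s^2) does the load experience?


tau_out = tau_motor * N * eta
= 0.1 * 86 * 0.85 = 7.31 Nm
alpha = tau_out / I = 7.31 / 2.4
= 3.0458 rad/s^2


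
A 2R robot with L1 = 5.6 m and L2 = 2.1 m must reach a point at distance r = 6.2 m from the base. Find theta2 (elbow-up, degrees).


cos(theta2) = (r^2 - L1^2 - L2^2) / (2*L1*L2)
cos(theta2) = (38.44 - 31.36 - 4.41) / 23.52
cos(theta2) = 0.11352
theta2 = 83.4817 degrees


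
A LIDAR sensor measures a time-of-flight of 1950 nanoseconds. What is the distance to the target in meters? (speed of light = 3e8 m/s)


tof = 1950 ns = 1.95e-06 s
dist = c * tof / 2
= 3e8 * 1.95e-06 / 2
= 292.5 m


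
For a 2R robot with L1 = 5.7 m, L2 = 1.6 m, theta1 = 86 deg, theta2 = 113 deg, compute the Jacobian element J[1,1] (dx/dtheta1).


J[1,1] = -L1*sin(t1) - L2*sin(t1+t2)
= -5.7*sin(86) - 1.6*sin(199)
= -5.1652


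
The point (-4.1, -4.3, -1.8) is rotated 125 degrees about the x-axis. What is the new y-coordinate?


Rotation about x-axis: y' = y*cos(theta) - z*sin(theta)
= -4.3 * -0.5736 - -1.8 * 0.8192
= 3.9409


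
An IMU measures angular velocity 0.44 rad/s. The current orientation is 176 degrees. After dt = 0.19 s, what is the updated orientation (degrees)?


delta_theta = w * dt = 0.44 * 0.19 = 0.0836 rad
= 4.7899 deg
theta_new = 176 + 4.7899 = 180.7899 deg


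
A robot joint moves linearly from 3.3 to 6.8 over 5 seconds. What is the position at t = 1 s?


s = t/T = 1/5 = 0.2
p(t) = p0 + (pf-p0)*s
= 3.3 + (6.8 - 3.3) * 0.2
= 4.0


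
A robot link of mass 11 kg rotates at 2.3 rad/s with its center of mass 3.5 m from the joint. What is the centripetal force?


F = m * omega^2 * r
= 11 * 2.3^2 * 3.5
= 11 * 5.29 * 3.5
= 203.665 N


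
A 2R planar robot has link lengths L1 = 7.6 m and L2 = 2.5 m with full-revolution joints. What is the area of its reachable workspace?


r_max = L1 + L2 = 10.1 m
r_min = |L1 - L2| = 5.1 m
Area = pi*(r_max^2 - r_min^2)
= pi*(102.01 - 26.01)
= pi * 76.0
= 238.761 m^2


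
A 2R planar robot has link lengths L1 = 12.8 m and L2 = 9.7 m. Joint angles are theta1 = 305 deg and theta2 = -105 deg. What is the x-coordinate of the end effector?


Convert angles to radians: theta1 = 5.3233, theta2 = -1.8326
x = L1*cos(theta1) + L2*cos(theta1+theta2)
x = 7.3418 + -9.115
x = -1.7732


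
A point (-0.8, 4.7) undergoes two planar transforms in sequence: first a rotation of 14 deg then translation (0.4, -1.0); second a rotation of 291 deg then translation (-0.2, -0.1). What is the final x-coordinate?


After transform 1:
x1 = cos(14)*-0.8 - sin(14)*4.7 + 0.4 = -1.5133
y1 = sin(14)*-0.8 + cos(14)*4.7 + -1.0 = 3.3669
After transform 2:
x2 = cos(291)*-1.5133 - sin(291)*3.3669 + -0.2
= 2.4009


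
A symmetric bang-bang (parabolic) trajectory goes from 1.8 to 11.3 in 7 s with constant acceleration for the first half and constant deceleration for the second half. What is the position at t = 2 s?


Symmetric rest-to-rest: each phase covers (pf-p0)/2 in time T/2. 0.5*a*(T/2)^2 = (pf-p0)/2 => a = 4*(pf-p0)/T^2
a = 4*(11.3-1.8)/7^2 = 0.7755
t = 2 is in the acceleration phase (t <= T/2).
p = p0 + 0.5*a*t^2 = 1.8 + 0.5*0.7755*2^2
= 3.351


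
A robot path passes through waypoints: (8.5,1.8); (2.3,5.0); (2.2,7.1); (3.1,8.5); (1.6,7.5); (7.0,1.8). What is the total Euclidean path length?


Segment lengths:
  seg1 = sqrt((-6.2)^2 + (3.2)^2) = 6.9771
  seg2 = sqrt((-0.1)^2 + (2.1)^2) = 2.1024
  seg3 = sqrt((0.9)^2 + (1.4)^2) = 1.6643
  seg4 = sqrt((-1.5)^2 + (-1.0)^2) = 1.8028
  seg5 = sqrt((5.4)^2 + (-5.7)^2) = 7.8518
Total = 20.3983


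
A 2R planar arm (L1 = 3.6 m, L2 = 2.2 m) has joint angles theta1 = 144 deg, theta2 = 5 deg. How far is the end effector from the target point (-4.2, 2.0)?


End effector via forward kinematics:
x = L1*cos(t1) + L2*cos(t1+t2) = -4.7982
y = L1*sin(t1) + L2*sin(t1+t2) = 3.2491
Distance to target:
d = sqrt((-4.2 - -4.7982)^2 + (2.0 - 3.2491)^2)
= sqrt(0.3579 + 1.5603)
= 1.385 m


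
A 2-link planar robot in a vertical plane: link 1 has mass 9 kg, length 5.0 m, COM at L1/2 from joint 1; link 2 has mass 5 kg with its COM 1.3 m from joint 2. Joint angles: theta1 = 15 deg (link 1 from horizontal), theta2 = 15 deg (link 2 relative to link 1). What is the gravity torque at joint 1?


Horizontal distance from joint 1 to link-1 COM:
  x_c1 = (L1/2)*cos(t1) = 2.5 * 0.9659 = 2.4148 m
Horizontal distance from joint 1 to link-2 COM:
  x_c2 = L1*cos(t1) + Lc2*cos(t1+t2)
       = 5.0*0.9659 + 1.3*0.866 = 5.9555 m
tau1 = m1*g*x_c1 + m2*g*x_c2
     = 9*9.81*2.4148 + 5*9.81*5.9555
     = 213.204 + 292.1154
     = 505.3194 Nm


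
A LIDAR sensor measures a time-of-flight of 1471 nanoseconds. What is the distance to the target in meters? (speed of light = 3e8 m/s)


tof = 1471 ns = 1.471e-06 s
dist = c * tof / 2
= 3e8 * 1.471e-06 / 2
= 220.65 m


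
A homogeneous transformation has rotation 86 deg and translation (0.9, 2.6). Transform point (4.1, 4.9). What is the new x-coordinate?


x' = cos(theta)*px - sin(theta)*py + tx
= 0.0698*4.1 - 0.9976*4.9 + 0.9
= -3.7021


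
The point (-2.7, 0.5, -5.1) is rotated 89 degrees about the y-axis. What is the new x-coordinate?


Rotation about y-axis: x' = x*cos(theta) + z*sin(theta)
= -2.7 * 0.0175 + -5.1 * 0.9998
= -5.1463


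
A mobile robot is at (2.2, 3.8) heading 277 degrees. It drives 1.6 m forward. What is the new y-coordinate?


y_new = y0 + d*sin(theta)
= 3.8 + 1.6*sin(277)
= 3.8 + -1.5881
= 2.2119


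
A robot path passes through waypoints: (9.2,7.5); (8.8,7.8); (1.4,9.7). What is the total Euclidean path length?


Segment lengths:
  seg1 = sqrt((-0.4)^2 + (0.3)^2) = 0.5
  seg2 = sqrt((-7.4)^2 + (1.9)^2) = 7.64
Total = 8.14


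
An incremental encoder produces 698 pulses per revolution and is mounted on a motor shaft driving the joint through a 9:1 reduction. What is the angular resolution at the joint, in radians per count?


counts per rev = 698
effective counts at joint = 698 * 9 = 6282
resolution = 2*pi / 6282
= 0.001 rad/count


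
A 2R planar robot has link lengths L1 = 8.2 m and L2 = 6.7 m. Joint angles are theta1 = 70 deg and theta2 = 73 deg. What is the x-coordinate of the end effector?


Convert angles to radians: theta1 = 1.2217, theta2 = 1.2741
x = L1*cos(theta1) + L2*cos(theta1+theta2)
x = 2.8046 + -5.3509
x = -2.5463


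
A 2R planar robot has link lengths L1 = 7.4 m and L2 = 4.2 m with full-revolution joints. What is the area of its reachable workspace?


r_max = L1 + L2 = 11.6 m
r_min = |L1 - L2| = 3.2 m
Area = pi*(r_max^2 - r_min^2)
= pi*(134.56 - 10.24)
= pi * 124.32
= 390.5628 m^2


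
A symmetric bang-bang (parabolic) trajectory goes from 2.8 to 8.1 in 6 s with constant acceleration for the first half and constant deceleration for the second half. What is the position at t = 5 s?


Symmetric rest-to-rest: each phase covers (pf-p0)/2 in time T/2. 0.5*a*(T/2)^2 = (pf-p0)/2 => a = 4*(pf-p0)/T^2
a = 4*(8.1-2.8)/6^2 = 0.5889
t = 5 is in the deceleration phase (t > T/2).
p = pf - 0.5*a*(T-t)^2 = 8.1 - 0.5*0.5889*1^2
= 7.8056


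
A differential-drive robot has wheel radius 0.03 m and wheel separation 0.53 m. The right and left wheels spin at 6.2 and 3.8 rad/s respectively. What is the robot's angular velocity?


vR = r*wR = 0.03*6.2 = 0.186 m/s
vL = r*wL = 0.03*3.8 = 0.114 m/s
v = (vR+vL)/2 = 0.15 m/s
omega = (vR-vL)/L = 0.1358 rad/s
angular velocity = 0.1358 rad/s


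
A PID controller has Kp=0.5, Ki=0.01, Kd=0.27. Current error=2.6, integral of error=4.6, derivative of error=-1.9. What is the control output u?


u = Kp*e + Ki*int(e) + Kd*de/dt
= 0.5*2.6 + 0.01*4.6 + 0.27*(-1.9)
= 1.3 + 0.046 + -0.513
= 0.833


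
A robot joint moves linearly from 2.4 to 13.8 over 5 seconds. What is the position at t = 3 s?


s = t/T = 3/5 = 0.6
p(t) = p0 + (pf-p0)*s
= 2.4 + (13.8 - 2.4) * 0.6
= 9.24


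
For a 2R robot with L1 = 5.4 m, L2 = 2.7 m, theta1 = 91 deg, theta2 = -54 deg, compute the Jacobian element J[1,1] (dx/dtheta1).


J[1,1] = -L1*sin(t1) - L2*sin(t1+t2)
= -5.4*sin(91) - 2.7*sin(37)
= -7.0241


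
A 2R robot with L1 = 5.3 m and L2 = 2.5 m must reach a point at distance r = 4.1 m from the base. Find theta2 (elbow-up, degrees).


cos(theta2) = (r^2 - L1^2 - L2^2) / (2*L1*L2)
cos(theta2) = (16.81 - 28.09 - 6.25) / 26.5
cos(theta2) = -0.661509
theta2 = 131.4151 degrees


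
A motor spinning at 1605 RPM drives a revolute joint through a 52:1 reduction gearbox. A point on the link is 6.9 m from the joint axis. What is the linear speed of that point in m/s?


omega_motor = 1605 * 2*pi/60 = 168.0752 rad/s
omega_joint = omega_motor / 52 = 3.2322 rad/s
v = omega_joint * r = 3.2322 * 6.9
= 22.3023 m/s


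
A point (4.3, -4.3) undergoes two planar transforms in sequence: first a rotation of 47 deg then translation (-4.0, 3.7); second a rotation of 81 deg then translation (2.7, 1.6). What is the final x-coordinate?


After transform 1:
x1 = cos(47)*4.3 - sin(47)*-4.3 + -4.0 = 2.0774
y1 = sin(47)*4.3 + cos(47)*-4.3 + 3.7 = 3.9122
After transform 2:
x2 = cos(81)*2.0774 - sin(81)*3.9122 + 2.7
= -0.8391


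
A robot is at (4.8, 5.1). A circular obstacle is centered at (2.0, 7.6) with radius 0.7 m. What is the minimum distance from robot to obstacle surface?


center_dist = sqrt((4.8-2.0)^2 + (5.1-7.6)^2)
= sqrt(7.84 + 6.25)
= 3.7537
min_dist = center_dist - radius = 3.7537 - 0.7 = 3.0537 m


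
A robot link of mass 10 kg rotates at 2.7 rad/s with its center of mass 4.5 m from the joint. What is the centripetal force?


F = m * omega^2 * r
= 10 * 2.7^2 * 4.5
= 10 * 7.29 * 4.5
= 328.05 N


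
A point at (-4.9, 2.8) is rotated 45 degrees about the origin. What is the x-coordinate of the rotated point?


x' = x*cos(theta) - y*sin(theta)
cos(45 deg) = 0.7071, sin(45 deg) = 0.7071
x' = -4.9 * 0.7071 - 2.8 * 0.7071
= -3.4648 - 1.9799
= -5.4447


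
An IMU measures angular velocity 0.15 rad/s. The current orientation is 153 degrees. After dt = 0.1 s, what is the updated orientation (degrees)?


delta_theta = w * dt = 0.15 * 0.1 = 0.015 rad
= 0.8594 deg
theta_new = 153 + 0.8594 = 153.8594 deg


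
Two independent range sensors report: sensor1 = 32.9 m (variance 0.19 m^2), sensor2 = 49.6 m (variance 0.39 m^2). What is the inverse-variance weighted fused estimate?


w1 = (1/var1) / (1/var1 + 1/var2)
   = 5.2632 / (5.2632 + 2.5641) = 0.6724
w2 = 1 - w1 = 0.3276
fused = w1*s1 + w2*s2 = 22.1224 + 16.2483
= 38.3707 m


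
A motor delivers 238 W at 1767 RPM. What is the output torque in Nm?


omega = 1767 * 2*pi/60 = 185.0398 rad/s
tau = P / omega = 238 / 185.0398
= 1.2862 Nm


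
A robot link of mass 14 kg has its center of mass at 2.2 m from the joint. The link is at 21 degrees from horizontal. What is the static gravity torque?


tau = m*g*L*cos(angle)
= 14 * 9.81 * 2.2 * cos(21 deg)
= 14 * 9.81 * 2.2 * 0.9336
= 282.0795 Nm


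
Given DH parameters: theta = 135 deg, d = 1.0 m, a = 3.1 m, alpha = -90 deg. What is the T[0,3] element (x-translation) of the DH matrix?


T[0,3] = a * cos(theta)
= 3.1 * cos(135 deg)
= 3.1 * -0.7071
= -2.192


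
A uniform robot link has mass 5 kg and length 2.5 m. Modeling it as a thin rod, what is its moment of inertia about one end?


I = (1/3) * m * L^2
= (1/3) * 5 * 2.5^2
= 0.333333 * 5 * 6.25
= 10.4167 kg*m^2


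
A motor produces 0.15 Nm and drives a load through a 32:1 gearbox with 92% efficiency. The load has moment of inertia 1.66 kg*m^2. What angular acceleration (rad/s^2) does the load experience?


tau_out = tau_motor * N * eta
= 0.15 * 32 * 0.92 = 4.416 Nm
alpha = tau_out / I = 4.416 / 1.66
= 2.6602 rad/s^2


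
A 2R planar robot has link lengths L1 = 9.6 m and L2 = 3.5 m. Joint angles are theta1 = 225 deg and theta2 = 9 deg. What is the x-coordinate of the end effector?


Convert angles to radians: theta1 = 3.927, theta2 = 0.1571
x = L1*cos(theta1) + L2*cos(theta1+theta2)
x = -6.7882 + -2.0572
x = -8.8455


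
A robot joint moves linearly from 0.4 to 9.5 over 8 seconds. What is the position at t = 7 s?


s = t/T = 7/8 = 0.875
p(t) = p0 + (pf-p0)*s
= 0.4 + (9.5 - 0.4) * 0.875
= 8.3625


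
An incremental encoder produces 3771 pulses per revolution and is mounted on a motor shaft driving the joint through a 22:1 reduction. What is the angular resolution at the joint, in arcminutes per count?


counts per rev = 3771
effective counts at joint = 3771 * 22 = 82962
resolution = 360*60 / 82962
= 0.2604 arcmin/count


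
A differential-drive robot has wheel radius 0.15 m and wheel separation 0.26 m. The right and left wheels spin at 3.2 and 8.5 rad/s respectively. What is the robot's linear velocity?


vR = r*wR = 0.15*3.2 = 0.48 m/s
vL = r*wL = 0.15*8.5 = 1.275 m/s
v = (vR+vL)/2 = 0.8775 m/s
omega = (vR-vL)/L = -3.0577 rad/s
linear velocity = 0.8775 m/s


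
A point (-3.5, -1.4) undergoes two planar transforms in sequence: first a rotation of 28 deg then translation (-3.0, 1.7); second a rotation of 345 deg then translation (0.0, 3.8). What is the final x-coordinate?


After transform 1:
x1 = cos(28)*-3.5 - sin(28)*-1.4 + -3.0 = -5.4331
y1 = sin(28)*-3.5 + cos(28)*-1.4 + 1.7 = -1.1793
After transform 2:
x2 = cos(345)*-5.4331 - sin(345)*-1.1793 + 0.0
= -5.5531


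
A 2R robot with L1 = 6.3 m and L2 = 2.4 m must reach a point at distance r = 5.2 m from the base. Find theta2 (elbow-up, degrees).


cos(theta2) = (r^2 - L1^2 - L2^2) / (2*L1*L2)
cos(theta2) = (27.04 - 39.69 - 5.76) / 30.24
cos(theta2) = -0.608796
theta2 = 127.5025 degrees


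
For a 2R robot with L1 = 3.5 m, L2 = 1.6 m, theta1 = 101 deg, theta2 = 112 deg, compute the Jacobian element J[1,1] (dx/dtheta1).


J[1,1] = -L1*sin(t1) - L2*sin(t1+t2)
= -3.5*sin(101) - 1.6*sin(213)
= -2.5643


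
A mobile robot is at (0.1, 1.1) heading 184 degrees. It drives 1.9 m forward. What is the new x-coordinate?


x_new = x0 + d*cos(theta)
= 0.1 + 1.9*cos(184)
= 0.1 + -1.8954
= -1.7954


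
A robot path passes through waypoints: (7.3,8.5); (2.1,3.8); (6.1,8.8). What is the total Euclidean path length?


Segment lengths:
  seg1 = sqrt((-5.2)^2 + (-4.7)^2) = 7.0093
  seg2 = sqrt((4.0)^2 + (5.0)^2) = 6.4031
Total = 13.4124


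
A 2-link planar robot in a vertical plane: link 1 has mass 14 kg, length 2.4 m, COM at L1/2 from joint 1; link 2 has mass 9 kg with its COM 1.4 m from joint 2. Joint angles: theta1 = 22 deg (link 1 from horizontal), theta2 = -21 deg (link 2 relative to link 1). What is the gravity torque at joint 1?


Horizontal distance from joint 1 to link-1 COM:
  x_c1 = (L1/2)*cos(t1) = 1.2 * 0.9272 = 1.1126 m
Horizontal distance from joint 1 to link-2 COM:
  x_c2 = L1*cos(t1) + Lc2*cos(t1+t2)
       = 2.4*0.9272 + 1.4*0.9998 = 3.625 m
tau1 = m1*g*x_c1 + m2*g*x_c2
     = 14*9.81*1.1126 + 9*9.81*3.625
     = 152.8073 + 320.0537
     = 472.861 Nm


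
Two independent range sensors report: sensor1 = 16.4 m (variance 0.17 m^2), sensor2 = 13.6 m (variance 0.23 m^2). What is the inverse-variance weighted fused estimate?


w1 = (1/var1) / (1/var1 + 1/var2)
   = 5.8824 / (5.8824 + 4.3478) = 0.575
w2 = 1 - w1 = 0.425
fused = w1*s1 + w2*s2 = 9.43 + 5.78
= 15.21 m


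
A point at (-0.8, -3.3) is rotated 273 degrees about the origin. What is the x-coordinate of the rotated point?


x' = x*cos(theta) - y*sin(theta)
cos(273 deg) = 0.0523, sin(273 deg) = -0.9986
x' = -0.8 * 0.0523 - -3.3 * -0.9986
= -0.0419 - 3.2955
= -3.3373


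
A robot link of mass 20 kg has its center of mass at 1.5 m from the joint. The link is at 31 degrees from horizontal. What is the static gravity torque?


tau = m*g*L*cos(angle)
= 20 * 9.81 * 1.5 * cos(31 deg)
= 20 * 9.81 * 1.5 * 0.8572
= 252.2643 Nm


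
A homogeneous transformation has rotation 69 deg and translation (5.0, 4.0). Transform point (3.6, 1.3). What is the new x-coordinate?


x' = cos(theta)*px - sin(theta)*py + tx
= 0.3584*3.6 - 0.9336*1.3 + 5.0
= 5.0765


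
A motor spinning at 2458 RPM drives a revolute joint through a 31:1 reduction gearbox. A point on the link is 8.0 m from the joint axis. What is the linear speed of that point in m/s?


omega_motor = 2458 * 2*pi/60 = 257.4012 rad/s
omega_joint = omega_motor / 31 = 8.3033 rad/s
v = omega_joint * r = 8.3033 * 8.0
= 66.4261 m/s


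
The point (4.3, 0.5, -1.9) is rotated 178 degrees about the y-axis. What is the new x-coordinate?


Rotation about y-axis: x' = x*cos(theta) + z*sin(theta)
= 4.3 * -0.9994 + -1.9 * 0.0349
= -4.3637


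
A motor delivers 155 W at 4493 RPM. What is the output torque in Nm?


omega = 4493 * 2*pi/60 = 470.5059 rad/s
tau = P / omega = 155 / 470.5059
= 0.3294 Nm


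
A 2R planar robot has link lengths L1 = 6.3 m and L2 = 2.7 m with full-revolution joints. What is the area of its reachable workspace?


r_max = L1 + L2 = 9.0 m
r_min = |L1 - L2| = 3.6 m
Area = pi*(r_max^2 - r_min^2)
= pi*(81.0 - 12.96)
= pi * 68.04
= 213.754 m^2


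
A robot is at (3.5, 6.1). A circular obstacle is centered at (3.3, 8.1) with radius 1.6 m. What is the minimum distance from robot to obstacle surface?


center_dist = sqrt((3.5-3.3)^2 + (6.1-8.1)^2)
= sqrt(0.04 + 4.0)
= 2.01
min_dist = center_dist - radius = 2.01 - 1.6 = 0.41 m


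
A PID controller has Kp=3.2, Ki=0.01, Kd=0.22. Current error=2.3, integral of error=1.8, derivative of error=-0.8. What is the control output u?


u = Kp*e + Ki*int(e) + Kd*de/dt
= 3.2*2.3 + 0.01*1.8 + 0.22*(-0.8)
= 7.36 + 0.018 + -0.176
= 7.202


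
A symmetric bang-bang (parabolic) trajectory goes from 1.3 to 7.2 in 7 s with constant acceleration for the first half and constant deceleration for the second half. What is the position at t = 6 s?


Symmetric rest-to-rest: each phase covers (pf-p0)/2 in time T/2. 0.5*a*(T/2)^2 = (pf-p0)/2 => a = 4*(pf-p0)/T^2
a = 4*(7.2-1.3)/7^2 = 0.4816
t = 6 is in the deceleration phase (t > T/2).
p = pf - 0.5*a*(T-t)^2 = 7.2 - 0.5*0.4816*1^2
= 6.9592


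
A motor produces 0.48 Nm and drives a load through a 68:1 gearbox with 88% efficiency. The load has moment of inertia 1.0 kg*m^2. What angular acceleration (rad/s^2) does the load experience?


tau_out = tau_motor * N * eta
= 0.48 * 68 * 0.88 = 28.7232 Nm
alpha = tau_out / I = 28.7232 / 1.0
= 28.7232 rad/s^2


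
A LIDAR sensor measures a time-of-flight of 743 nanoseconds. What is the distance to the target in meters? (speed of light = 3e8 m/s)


tof = 743 ns = 7.43e-07 s
dist = c * tof / 2
= 3e8 * 7.43e-07 / 2
= 111.45 m


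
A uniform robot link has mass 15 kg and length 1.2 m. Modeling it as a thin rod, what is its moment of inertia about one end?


I = (1/3) * m * L^2
= (1/3) * 15 * 1.2^2
= 0.333333 * 15 * 1.44
= 7.2 kg*m^2


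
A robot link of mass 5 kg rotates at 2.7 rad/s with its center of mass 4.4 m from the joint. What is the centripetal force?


F = m * omega^2 * r
= 5 * 2.7^2 * 4.4
= 5 * 7.29 * 4.4
= 160.38 N


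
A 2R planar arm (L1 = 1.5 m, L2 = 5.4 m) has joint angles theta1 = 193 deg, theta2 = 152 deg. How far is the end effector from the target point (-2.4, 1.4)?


End effector via forward kinematics:
x = L1*cos(t1) + L2*cos(t1+t2) = 3.7544
y = L1*sin(t1) + L2*sin(t1+t2) = -1.735
Distance to target:
d = sqrt((-2.4 - 3.7544)^2 + (1.4 - -1.735)^2)
= sqrt(37.8772 + 9.8285)
= 6.9069 m


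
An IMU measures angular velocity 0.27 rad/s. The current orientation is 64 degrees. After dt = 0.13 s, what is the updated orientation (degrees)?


delta_theta = w * dt = 0.27 * 0.13 = 0.0351 rad
= 2.0111 deg
theta_new = 64 + 2.0111 = 66.0111 deg


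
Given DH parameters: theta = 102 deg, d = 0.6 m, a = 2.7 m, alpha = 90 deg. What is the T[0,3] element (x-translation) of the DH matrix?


T[0,3] = a * cos(theta)
= 2.7 * cos(102 deg)
= 2.7 * -0.2079
= -0.5614


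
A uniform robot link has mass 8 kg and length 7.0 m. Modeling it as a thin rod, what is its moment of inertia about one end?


I = (1/3) * m * L^2
= (1/3) * 8 * 7.0^2
= 0.333333 * 8 * 49.0
= 130.6667 kg*m^2


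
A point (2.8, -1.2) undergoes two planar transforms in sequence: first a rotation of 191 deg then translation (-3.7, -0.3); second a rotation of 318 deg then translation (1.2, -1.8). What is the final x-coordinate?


After transform 1:
x1 = cos(191)*2.8 - sin(191)*-1.2 + -3.7 = -6.6775
y1 = sin(191)*2.8 + cos(191)*-1.2 + -0.3 = 0.3437
After transform 2:
x2 = cos(318)*-6.6775 - sin(318)*0.3437 + 1.2
= -3.5324


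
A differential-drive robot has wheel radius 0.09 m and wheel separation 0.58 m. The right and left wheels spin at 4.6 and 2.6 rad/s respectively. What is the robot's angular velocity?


vR = r*wR = 0.09*4.6 = 0.414 m/s
vL = r*wL = 0.09*2.6 = 0.234 m/s
v = (vR+vL)/2 = 0.324 m/s
omega = (vR-vL)/L = 0.3103 rad/s
angular velocity = 0.3103 rad/s


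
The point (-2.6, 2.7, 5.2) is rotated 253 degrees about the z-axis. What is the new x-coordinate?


Rotation about z-axis: x' = x*cos(theta) - y*sin(theta)
= -2.6 * -0.2924 - 2.7 * -0.9563
= 3.3422


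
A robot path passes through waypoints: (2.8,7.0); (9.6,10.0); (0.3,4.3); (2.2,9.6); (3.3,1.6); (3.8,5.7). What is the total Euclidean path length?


Segment lengths:
  seg1 = sqrt((6.8)^2 + (3.0)^2) = 7.4324
  seg2 = sqrt((-9.3)^2 + (-5.7)^2) = 10.9078
  seg3 = sqrt((1.9)^2 + (5.3)^2) = 5.6303
  seg4 = sqrt((1.1)^2 + (-8.0)^2) = 8.0753
  seg5 = sqrt((0.5)^2 + (4.1)^2) = 4.1304
Total = 36.1761


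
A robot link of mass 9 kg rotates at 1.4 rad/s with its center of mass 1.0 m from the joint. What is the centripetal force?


F = m * omega^2 * r
= 9 * 1.4^2 * 1.0
= 9 * 1.96 * 1.0
= 17.64 N


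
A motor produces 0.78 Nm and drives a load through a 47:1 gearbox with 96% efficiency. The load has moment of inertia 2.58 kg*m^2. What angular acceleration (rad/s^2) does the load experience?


tau_out = tau_motor * N * eta
= 0.78 * 47 * 0.96 = 35.1936 Nm
alpha = tau_out / I = 35.1936 / 2.58
= 13.6409 rad/s^2


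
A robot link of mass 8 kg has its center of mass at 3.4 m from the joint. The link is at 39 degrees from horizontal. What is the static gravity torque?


tau = m*g*L*cos(angle)
= 8 * 9.81 * 3.4 * cos(39 deg)
= 8 * 9.81 * 3.4 * 0.7771
= 207.3674 Nm


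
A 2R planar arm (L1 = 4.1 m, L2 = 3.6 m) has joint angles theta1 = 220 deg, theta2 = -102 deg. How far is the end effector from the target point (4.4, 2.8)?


End effector via forward kinematics:
x = L1*cos(t1) + L2*cos(t1+t2) = -4.8309
y = L1*sin(t1) + L2*sin(t1+t2) = 0.5432
Distance to target:
d = sqrt((4.4 - -4.8309)^2 + (2.8 - 0.5432)^2)
= sqrt(85.2091 + 5.0932)
= 9.5028 m


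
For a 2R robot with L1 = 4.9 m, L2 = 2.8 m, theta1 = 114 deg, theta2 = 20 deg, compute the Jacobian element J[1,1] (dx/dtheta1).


J[1,1] = -L1*sin(t1) - L2*sin(t1+t2)
= -4.9*sin(114) - 2.8*sin(134)
= -6.4905


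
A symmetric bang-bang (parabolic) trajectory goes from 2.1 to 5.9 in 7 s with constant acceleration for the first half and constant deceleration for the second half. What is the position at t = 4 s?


Symmetric rest-to-rest: each phase covers (pf-p0)/2 in time T/2. 0.5*a*(T/2)^2 = (pf-p0)/2 => a = 4*(pf-p0)/T^2
a = 4*(5.9-2.1)/7^2 = 0.3102
t = 4 is in the deceleration phase (t > T/2).
p = pf - 0.5*a*(T-t)^2 = 5.9 - 0.5*0.3102*3^2
= 4.5041
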